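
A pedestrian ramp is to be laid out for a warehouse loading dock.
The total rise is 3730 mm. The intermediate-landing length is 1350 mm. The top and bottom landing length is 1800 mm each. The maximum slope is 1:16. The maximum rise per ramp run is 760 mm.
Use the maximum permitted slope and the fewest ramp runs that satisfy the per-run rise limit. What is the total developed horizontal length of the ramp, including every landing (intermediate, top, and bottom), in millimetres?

3730 / 760 = 4.91, so 5 ramp runs are needed. That means 4 intermediate landings.
Horizontal run for 3730 mm of rise at 1:16 is 3730 × 16 = 59680 mm.
Intermediate landings: 4 × 1350 = 5400 mm.
Top and bottom landings: 2 × 1800 = 3600 mm.
Total = 59680 + 5400 + 3600 = 68680 mm.

68680 mm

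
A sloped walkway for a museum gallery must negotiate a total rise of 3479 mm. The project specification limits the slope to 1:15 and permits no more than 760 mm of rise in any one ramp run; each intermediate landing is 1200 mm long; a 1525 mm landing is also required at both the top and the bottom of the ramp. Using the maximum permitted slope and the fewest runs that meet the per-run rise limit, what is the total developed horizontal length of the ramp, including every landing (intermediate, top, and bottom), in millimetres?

3479 / 760 = 4.578 → round up to 5 ramp runs. That means 4 intermediate landings.
Horizontal run for 3479 mm of rise at 1:15 is 3479 × 15 = 52185 mm.
4 intermediate landings contribute 4 × 1200 = 4800 mm.
Top and bottom landings: 2 × 1525 = 3050 mm.
Total = 52185 + 4800 + 3050 = 60035 mm.

60035 mm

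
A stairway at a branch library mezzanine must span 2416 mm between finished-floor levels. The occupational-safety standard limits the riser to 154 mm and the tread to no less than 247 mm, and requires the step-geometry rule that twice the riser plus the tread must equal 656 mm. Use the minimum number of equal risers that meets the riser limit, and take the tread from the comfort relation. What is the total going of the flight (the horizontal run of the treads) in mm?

2416 / 154 = 15.688 → round up to 16 risers.
R = 2416 ÷ 16 = 151 mm.
From 2R + T = 656: T = 656 − 302 = 354 mm.
16 risers give 15 treads; going = 15 × 354 = 5310 mm.

5310 mm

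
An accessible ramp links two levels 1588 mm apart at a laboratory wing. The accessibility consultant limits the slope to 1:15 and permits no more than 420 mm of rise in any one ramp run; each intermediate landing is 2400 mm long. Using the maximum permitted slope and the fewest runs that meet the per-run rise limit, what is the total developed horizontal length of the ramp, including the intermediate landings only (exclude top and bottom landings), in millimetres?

At most 420 each: 1588/420 = 3.78, giving 4 ramp runs. That means 3 intermediate landings.
Ramp run (horizontal) at 1:15: 1588 × 15 = 23820 mm.
3 intermediate landings contribute 3 × 2400 = 7200 mm.
Developed length = 23820 + 7200 = 31020 mm.

31020 mm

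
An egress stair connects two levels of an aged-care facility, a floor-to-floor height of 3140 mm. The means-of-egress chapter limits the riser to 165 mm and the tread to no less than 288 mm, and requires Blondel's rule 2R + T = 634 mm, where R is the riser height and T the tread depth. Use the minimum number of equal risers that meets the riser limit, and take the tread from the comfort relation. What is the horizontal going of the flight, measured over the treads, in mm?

6080 mm

⌈3140/165⌉ = 20 risers.
Riser R = 3140 / 20 = 157 mm, within the 165 mm limit.
Tread T = 634 − 2 × 157 = 320 mm (≥ 288 mm).
Going = (20 − 1) × 320 = 6080 mm.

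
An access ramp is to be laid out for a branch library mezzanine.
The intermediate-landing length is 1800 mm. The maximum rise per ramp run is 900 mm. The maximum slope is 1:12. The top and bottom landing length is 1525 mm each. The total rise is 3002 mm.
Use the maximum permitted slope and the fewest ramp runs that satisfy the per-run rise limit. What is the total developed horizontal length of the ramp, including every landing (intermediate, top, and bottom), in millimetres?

44474 mm

3002 / 900 = 3.336 → round up to 4 ramp runs. That means 3 intermediate landings.
Horizontal run for 3002 mm of rise at 1:12 is 3002 × 12 = 36024 mm.
3 intermediate landings contribute 3 × 1800 = 5400 mm.
Top and bottom landings: 2 × 1525 = 3050 mm.
Total = 36024 + 5400 + 3050 = 44474 mm.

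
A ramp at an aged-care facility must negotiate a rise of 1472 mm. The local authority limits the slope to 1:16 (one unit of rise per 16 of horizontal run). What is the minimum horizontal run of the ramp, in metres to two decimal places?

23.55 m

Run = rise × 16 = 1472 × 16 = 23552 mm.
23552 mm = 23.55 m.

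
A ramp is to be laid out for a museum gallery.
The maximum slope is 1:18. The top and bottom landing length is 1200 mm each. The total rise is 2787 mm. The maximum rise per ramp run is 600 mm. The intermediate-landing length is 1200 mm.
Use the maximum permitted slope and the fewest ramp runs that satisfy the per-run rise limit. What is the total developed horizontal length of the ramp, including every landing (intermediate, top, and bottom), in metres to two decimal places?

57.37 m

2787 / 600 = 4.64, so 5 ramp runs are needed. That means 4 intermediate landings.
Ramp run (horizontal) at 1:18: 2787 × 18 = 50166 mm.
4 intermediate landings contribute 4 × 1200 = 4800 mm.
Top and bottom landings: 2 × 1200 = 2400 mm.
Total = 50166 + 4800 + 2400 = 57366 mm.
= 57.37 m.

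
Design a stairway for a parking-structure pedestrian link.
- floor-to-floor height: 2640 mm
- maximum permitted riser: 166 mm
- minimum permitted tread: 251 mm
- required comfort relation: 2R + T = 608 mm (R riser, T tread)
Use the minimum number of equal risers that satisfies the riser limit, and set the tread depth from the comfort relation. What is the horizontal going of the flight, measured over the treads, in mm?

4170 mm

At most 166 each: 2640/166 = 15.90, giving 16 risers.
R = 2640 ÷ 16 = 165 mm.
T = 608 − 2·165 = 278 mm, which satisfies the 251 mm minimum.
Treads = 16 − 1 = 15; going = 15 × 278 = 4170 mm.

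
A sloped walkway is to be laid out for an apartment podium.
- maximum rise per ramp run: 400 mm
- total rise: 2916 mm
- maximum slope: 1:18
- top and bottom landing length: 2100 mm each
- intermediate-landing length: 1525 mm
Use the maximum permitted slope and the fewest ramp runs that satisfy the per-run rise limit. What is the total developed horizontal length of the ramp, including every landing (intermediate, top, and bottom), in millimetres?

67363 mm

At most 400 each: 2916/400 = 7.29, giving 8 ramp runs. That means 7 intermediate landings.
Horizontal run for 2916 mm of rise at 1:18 is 2916 × 18 = 52488 mm.
Intermediate landings: 7 × 1525 = 10675 mm.
Top and bottom landings: 2 × 2100 = 4200 mm.
Total = 52488 + 10675 + 4200 = 67363 mm.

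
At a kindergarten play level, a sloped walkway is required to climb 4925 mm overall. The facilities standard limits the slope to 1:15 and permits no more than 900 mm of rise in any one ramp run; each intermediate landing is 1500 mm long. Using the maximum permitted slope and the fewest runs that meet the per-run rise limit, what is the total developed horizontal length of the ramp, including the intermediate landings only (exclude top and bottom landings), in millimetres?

⌈4925/900⌉ = 6 ramp runs. That means 5 intermediate landings.
Horizontal run for 4925 mm of rise at 1:15 is 4925 × 15 = 73875 mm.
5 intermediate landings contribute 5 × 1500 = 7500 mm.
Total developed length = 73875 + 7500 = 81375 mm.

81375 mm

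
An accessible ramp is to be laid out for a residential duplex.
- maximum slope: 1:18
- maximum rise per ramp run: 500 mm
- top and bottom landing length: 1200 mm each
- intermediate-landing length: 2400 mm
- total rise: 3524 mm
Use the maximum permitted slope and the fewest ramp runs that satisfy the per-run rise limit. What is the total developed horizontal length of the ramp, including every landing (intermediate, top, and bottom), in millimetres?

3524 / 500 = 7.05, so 8 ramp runs are needed. That means 7 intermediate landings.
Ramp run (horizontal) at 1:18: 3524 × 18 = 63432 mm.
7 intermediate landings contribute 7 × 2400 = 16800 mm.
Top and bottom landings: 2 × 1200 = 2400 mm.
Total = 63432 + 16800 + 2400 = 82632 mm.

82632 mm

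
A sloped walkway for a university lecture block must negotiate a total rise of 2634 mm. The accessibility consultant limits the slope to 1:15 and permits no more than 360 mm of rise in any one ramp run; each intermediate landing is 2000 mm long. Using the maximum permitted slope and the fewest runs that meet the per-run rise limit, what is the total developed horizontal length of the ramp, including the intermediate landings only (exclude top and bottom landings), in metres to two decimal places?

53.51 m

2634 / 360 = 7.32, so 8 ramp runs are needed. That means 7 intermediate landings.
Ramp run (horizontal) at 1:15: 2634 × 15 = 39510 mm.
7 intermediate landings contribute 7 × 2000 = 14000 mm.
Developed length = 39510 + 14000 = 53510 mm.
= 53.51 m.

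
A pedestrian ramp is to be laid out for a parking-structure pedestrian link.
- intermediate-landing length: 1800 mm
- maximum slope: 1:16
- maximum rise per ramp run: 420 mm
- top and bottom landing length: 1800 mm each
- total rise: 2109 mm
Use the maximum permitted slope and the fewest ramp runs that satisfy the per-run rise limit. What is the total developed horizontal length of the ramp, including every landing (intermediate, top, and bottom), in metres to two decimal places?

46.34 m

At most 420 each: 2109/420 = 5.02, giving 6 ramp runs. That means 5 intermediate landings.
Ramp run (horizontal) at 1:16: 2109 × 16 = 33744 mm.
5 intermediate landings contribute 5 × 1800 = 9000 mm.
Top and bottom landings: 2 × 1800 = 3600 mm.
Total = 33744 + 9000 + 3600 = 46344 mm.
= 46.34 m.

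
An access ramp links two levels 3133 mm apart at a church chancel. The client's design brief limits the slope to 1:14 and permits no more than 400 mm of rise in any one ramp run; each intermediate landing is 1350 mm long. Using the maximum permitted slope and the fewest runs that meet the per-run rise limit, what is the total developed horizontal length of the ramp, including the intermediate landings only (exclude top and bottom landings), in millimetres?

53312 mm

3133 / 400 = 7.83, so 8 ramp runs are needed. That means 7 intermediate landings.
Ramp run (horizontal) at 1:14: 3133 × 14 = 43862 mm.
7 intermediate landings contribute 7 × 1350 = 9450 mm.
Developed length = 43862 + 9450 = 53312 mm.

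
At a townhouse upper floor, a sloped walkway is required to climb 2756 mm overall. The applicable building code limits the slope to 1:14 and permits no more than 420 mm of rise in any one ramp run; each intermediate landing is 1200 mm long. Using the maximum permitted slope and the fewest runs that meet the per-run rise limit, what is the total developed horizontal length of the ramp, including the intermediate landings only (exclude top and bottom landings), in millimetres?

45784 mm

2756 / 420 = 6.56, so 7 ramp runs are needed. That means 6 intermediate landings.
Ramp run (horizontal) at 1:14: 2756 × 14 = 38584 mm.
6 intermediate landings contribute 6 × 1200 = 7200 mm.
Developed length = 38584 + 7200 = 45784 mm.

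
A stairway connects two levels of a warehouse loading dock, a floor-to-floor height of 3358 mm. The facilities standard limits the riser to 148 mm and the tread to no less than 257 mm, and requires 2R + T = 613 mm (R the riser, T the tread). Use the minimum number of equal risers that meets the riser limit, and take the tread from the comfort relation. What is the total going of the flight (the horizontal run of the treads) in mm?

7062 mm

⌈3358/148⌉ = 23 risers.
Riser R = 3358 / 23 = 146 mm, within the 148 mm limit.
T = 613 − 2·146 = 321 mm, which satisfies the 257 mm minimum.
Treads = 23 − 1 = 22; going = 22 × 321 = 7062 mm.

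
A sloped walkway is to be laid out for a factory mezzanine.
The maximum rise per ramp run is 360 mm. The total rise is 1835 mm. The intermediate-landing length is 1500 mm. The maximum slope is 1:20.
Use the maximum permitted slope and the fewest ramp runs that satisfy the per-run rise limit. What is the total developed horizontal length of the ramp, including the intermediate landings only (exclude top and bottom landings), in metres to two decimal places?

1835 / 360 = 5.10, so 6 ramp runs are needed. That means 5 intermediate landings.
Horizontal run for 1835 mm of rise at 1:20 is 1835 × 20 = 36700 mm.
Intermediate landings: 5 × 1500 = 7500 mm.
Total developed length = 36700 + 7500 = 44200 mm.
= 44.20 m.

44.20 m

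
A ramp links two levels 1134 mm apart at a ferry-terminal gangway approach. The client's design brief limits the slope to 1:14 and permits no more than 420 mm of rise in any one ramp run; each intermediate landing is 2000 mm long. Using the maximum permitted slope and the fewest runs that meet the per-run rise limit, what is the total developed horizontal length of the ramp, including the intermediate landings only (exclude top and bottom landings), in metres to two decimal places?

At most 420 each: 1134/420 = 2.70, giving 3 ramp runs. That means 2 intermediate landings.
Ramp run (horizontal) at 1:14: 1134 × 14 = 15876 mm.
Intermediate landings: 2 × 2000 = 4000 mm.
Total developed length = 15876 + 4000 = 19876 mm.
= 19.88 m.

19.88 m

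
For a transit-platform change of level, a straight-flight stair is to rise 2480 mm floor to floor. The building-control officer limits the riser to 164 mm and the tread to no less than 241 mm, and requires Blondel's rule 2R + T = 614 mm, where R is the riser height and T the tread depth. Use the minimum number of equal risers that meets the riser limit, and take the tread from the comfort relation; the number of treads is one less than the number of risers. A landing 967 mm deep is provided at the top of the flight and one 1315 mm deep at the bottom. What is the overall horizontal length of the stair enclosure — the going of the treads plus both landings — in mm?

6842 mm

2480 / 164 = 15.122 → round up to 16 risers.
Riser R = 2480 / 16 = 155 mm, within the 164 mm limit.
Tread T = 614 − 2 × 155 = 304 mm (≥ 241 mm).
16 risers give 15 treads; going = 15 × 304 = 4560 mm.
Enclosure = 4560 + 967 + 1315 = 6842 mm.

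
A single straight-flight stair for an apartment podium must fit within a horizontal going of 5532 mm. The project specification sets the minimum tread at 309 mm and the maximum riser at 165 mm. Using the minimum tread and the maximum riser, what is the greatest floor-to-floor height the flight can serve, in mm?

2970 mm

5532 / 309 = 17.90, so 17 treads fit.
Risers = treads + 1 = 18.
Maximum height = 18 × 165 = 2970 mm.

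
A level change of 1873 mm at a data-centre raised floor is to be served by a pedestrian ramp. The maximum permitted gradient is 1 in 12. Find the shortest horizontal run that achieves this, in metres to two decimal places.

Run = rise × 12 = 1873 × 12 = 22476 mm.
22476 mm = 22.48 m.

22.48 m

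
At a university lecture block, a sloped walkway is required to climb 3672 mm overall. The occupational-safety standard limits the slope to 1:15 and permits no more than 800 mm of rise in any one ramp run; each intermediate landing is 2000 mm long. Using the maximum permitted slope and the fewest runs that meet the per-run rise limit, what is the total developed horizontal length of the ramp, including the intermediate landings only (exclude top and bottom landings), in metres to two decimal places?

63.08 m

3672 / 800 = 4.590 → round up to 5 ramp runs. That means 4 intermediate landings.
Ramp run (horizontal) at 1:15: 3672 × 15 = 55080 mm.
Intermediate landings: 4 × 2000 = 8000 mm.
Total developed length = 55080 + 8000 = 63080 mm.
= 63.08 m.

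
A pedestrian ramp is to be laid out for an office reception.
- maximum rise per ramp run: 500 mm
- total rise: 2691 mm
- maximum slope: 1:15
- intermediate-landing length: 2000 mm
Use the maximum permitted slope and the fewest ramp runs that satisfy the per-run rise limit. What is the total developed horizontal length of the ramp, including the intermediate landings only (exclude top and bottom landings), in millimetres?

50365 mm

2691 / 500 = 5.382 → round up to 6 ramp runs. That means 5 intermediate landings.
Ramp run (horizontal) at 1:15: 2691 × 15 = 40365 mm.
5 intermediate landings contribute 5 × 2000 = 10000 mm.
Total developed length = 40365 + 10000 = 50365 mm.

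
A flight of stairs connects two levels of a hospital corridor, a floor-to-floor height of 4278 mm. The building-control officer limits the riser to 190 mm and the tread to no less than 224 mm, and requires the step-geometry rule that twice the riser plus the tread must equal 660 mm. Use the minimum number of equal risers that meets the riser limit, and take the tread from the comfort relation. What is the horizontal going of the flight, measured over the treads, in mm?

6336 mm

⌈4278/190⌉ = 23 risers.
Riser R = 4278 / 23 = 186 mm, within the 190 mm limit.
Tread T = 660 − 2 × 186 = 288 mm (≥ 224 mm).
23 risers give 22 treads; going = 22 × 288 = 6336 mm.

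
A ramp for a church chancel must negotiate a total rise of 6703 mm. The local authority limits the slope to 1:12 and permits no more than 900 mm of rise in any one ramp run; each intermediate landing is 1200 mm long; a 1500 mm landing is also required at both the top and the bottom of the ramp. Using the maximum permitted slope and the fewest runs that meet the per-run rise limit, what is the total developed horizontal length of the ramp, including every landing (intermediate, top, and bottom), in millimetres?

At most 900 each: 6703/900 = 7.45, giving 8 ramp runs. That means 7 intermediate landings.
Ramp run (horizontal) at 1:12: 6703 × 12 = 80436 mm.
Intermediate landings: 7 × 1200 = 8400 mm.
Top and bottom landings: 2 × 1500 = 3000 mm.
Total = 80436 + 8400 + 3000 = 91836 mm.

91836 mm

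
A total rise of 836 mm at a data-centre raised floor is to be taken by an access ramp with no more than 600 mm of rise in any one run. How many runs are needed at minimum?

836 / 600 = 1.39, so 2 ramp runs are needed.

2 runs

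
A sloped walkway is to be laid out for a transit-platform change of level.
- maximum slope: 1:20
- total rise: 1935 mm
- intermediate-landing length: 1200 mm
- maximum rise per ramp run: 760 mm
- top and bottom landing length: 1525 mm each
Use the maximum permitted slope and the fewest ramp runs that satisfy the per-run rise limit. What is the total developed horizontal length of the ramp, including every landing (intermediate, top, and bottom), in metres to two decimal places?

1935 / 760 = 2.55, so 3 ramp runs are needed. That means 2 intermediate landings.
Ramp run (horizontal) at 1:20: 1935 × 20 = 38700 mm.
Intermediate landings: 2 × 1200 = 2400 mm.
Top and bottom landings: 2 × 1525 = 3050 mm.
Total = 38700 + 2400 + 3050 = 44150 mm.
= 44.15 m.

44.15 m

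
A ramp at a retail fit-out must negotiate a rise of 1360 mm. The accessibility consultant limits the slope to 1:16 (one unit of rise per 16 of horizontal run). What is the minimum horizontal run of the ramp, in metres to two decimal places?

21.76 m

Run = rise × 16 = 1360 × 16 = 21760 mm.
21760 mm = 21.76 m.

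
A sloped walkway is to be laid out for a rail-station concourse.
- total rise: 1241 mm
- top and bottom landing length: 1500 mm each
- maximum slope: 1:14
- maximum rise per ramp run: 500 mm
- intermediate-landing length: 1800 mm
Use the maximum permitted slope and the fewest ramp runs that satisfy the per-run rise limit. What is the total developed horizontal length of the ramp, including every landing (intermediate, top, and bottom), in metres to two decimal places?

1241 / 500 = 2.482 → round up to 3 ramp runs. That means 2 intermediate landings.
Ramp run (horizontal) at 1:14: 1241 × 14 = 17374 mm.
Intermediate landings: 2 × 1800 = 3600 mm.
Top and bottom landings: 2 × 1500 = 3000 mm.
Total = 17374 + 3600 + 3000 = 23974 mm.
= 23.97 m.

23.97 m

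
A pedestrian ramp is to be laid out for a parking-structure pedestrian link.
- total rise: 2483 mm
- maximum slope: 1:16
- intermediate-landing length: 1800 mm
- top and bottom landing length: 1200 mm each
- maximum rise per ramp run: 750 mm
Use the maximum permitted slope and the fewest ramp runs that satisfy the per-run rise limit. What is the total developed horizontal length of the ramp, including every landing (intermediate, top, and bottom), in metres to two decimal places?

⌈2483/750⌉ = 4 ramp runs. That means 3 intermediate landings.
Ramp run (horizontal) at 1:16: 2483 × 16 = 39728 mm.
3 intermediate landings contribute 3 × 1800 = 5400 mm.
Top and bottom landings: 2 × 1200 = 2400 mm.
Total = 39728 + 5400 + 2400 = 47528 mm.
= 47.53 m.

47.53 m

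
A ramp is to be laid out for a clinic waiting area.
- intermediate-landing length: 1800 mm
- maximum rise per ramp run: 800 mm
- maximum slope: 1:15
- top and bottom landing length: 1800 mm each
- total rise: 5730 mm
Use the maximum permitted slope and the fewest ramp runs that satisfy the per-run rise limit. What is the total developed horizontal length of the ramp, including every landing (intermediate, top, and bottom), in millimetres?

102150 mm

5730 / 800 = 7.162 → round up to 8 ramp runs. That means 7 intermediate landings.
Horizontal run for 5730 mm of rise at 1:15 is 5730 × 15 = 85950 mm.
7 intermediate landings contribute 7 × 1800 = 12600 mm.
Top and bottom landings: 2 × 1800 = 3600 mm.
Total = 85950 + 12600 + 3600 = 102150 mm.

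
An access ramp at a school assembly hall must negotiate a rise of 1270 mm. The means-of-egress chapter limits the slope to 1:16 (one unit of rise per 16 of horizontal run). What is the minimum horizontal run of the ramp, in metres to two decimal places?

20.32 m

Run = rise × 16 = 1270 × 16 = 20320 mm.
20320 mm = 20.32 m.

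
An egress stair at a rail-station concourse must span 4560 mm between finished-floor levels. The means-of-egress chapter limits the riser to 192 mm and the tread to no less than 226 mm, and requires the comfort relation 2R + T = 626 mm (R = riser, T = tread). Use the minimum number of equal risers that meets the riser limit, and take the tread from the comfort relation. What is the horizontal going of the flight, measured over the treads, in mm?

5658 mm

⌈4560/192⌉ = 24 risers.
R = 4560 ÷ 24 = 190 mm.
From 2R + T = 626: T = 626 − 380 = 246 mm.
Treads = 24 − 1 = 23; going = 23 × 246 = 5658 mm.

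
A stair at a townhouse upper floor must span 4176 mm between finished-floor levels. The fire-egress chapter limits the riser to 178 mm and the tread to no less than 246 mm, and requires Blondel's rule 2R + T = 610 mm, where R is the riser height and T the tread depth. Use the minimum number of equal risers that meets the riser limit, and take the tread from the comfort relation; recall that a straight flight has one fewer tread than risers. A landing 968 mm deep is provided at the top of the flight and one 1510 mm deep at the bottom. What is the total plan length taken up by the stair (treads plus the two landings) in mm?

4176 / 178 = 23.46, so 24 risers are needed.
Riser R = 4176 / 24 = 174 mm, within the 178 mm limit.
T = 610 − 2·174 = 262 mm, which satisfies the 246 mm minimum.
Treads = 24 − 1 = 23; going = 23 × 262 = 6026 mm.
Enclosure = 6026 + 968 + 1510 = 8504 mm.

8504 mm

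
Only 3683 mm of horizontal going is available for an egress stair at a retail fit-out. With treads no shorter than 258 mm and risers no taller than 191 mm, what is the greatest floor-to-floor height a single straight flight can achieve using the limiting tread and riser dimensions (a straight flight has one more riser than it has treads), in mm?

3683 / 258 = 14.28, so 14 treads fit.
Risers = treads + 1 = 15.
Maximum height = 15 × 191 = 2865 mm.

2865 mm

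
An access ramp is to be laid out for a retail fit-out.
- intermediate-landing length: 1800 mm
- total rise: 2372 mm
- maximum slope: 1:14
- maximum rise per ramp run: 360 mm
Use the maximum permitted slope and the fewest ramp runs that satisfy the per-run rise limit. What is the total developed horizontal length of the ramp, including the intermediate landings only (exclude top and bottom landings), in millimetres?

2372 / 360 = 6.59, so 7 ramp runs are needed. That means 6 intermediate landings.
Horizontal run for 2372 mm of rise at 1:14 is 2372 × 14 = 33208 mm.
6 intermediate landings contribute 6 × 1800 = 10800 mm.
Developed length = 33208 + 10800 = 44008 mm.

44008 mm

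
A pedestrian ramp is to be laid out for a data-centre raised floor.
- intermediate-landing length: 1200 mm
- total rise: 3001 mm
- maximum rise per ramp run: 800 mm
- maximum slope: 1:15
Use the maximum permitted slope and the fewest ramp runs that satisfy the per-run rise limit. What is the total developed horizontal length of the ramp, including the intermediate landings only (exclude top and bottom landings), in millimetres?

48615 mm

⌈3001/800⌉ = 4 ramp runs. That means 3 intermediate landings.
Horizontal run for 3001 mm of rise at 1:15 is 3001 × 15 = 45015 mm.
Intermediate landings: 3 × 1200 = 3600 mm.
Developed length = 45015 + 3600 = 48615 mm.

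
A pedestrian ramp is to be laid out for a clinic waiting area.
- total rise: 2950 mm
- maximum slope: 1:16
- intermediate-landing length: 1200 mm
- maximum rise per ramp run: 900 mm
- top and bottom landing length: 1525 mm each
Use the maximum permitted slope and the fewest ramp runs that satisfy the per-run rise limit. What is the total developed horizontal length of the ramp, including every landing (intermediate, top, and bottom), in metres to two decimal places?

53.85 m

2950 / 900 = 3.28, so 4 ramp runs are needed. That means 3 intermediate landings.
Ramp run (horizontal) at 1:16: 2950 × 16 = 47200 mm.
3 intermediate landings contribute 3 × 1200 = 3600 mm.
Top and bottom landings: 2 × 1525 = 3050 mm.
Total = 47200 + 3600 + 3050 = 53850 mm.
= 53.85 m.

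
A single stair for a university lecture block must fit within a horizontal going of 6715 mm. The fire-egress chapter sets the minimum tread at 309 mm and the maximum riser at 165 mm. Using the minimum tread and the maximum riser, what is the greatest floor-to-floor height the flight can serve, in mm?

6715 / 309 = 21.73, so 21 treads fit.
Risers = treads + 1 = 22.
Maximum height = 22 × 165 = 3630 mm.

3630 mm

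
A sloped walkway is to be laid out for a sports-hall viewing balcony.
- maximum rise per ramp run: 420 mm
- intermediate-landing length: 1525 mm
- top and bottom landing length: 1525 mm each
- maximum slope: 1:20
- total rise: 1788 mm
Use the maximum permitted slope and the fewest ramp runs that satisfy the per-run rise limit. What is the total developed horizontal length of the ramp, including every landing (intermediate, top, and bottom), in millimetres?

44910 mm

1788 / 420 = 4.26, so 5 ramp runs are needed. That means 4 intermediate landings.
Horizontal run for 1788 mm of rise at 1:20 is 1788 × 20 = 35760 mm.
4 intermediate landings contribute 4 × 1525 = 6100 mm.
Top and bottom landings: 2 × 1525 = 3050 mm.
Total = 35760 + 6100 + 3050 = 44910 mm.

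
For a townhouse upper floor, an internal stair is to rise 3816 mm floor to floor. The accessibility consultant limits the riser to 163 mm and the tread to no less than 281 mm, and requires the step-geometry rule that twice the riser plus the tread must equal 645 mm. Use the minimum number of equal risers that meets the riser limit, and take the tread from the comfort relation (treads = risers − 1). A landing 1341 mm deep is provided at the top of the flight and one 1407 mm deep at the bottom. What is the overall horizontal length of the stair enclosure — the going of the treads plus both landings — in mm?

10269 mm

⌈3816/163⌉ = 24 risers.
Each riser is 3816/24 = 159 mm (≤ 163 mm).
From 2R + T = 645: T = 645 − 318 = 327 mm.
Going = (24 − 1) × 327 = 7521 mm.
Add landings: 7521 + 1341 + 1407 = 10269 mm.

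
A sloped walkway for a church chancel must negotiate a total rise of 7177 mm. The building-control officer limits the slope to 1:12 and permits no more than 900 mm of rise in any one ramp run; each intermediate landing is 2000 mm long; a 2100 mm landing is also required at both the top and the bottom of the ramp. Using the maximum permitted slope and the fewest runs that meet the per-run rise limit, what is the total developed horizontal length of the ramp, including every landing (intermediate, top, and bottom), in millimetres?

At most 900 each: 7177/900 = 7.97, giving 8 ramp runs. That means 7 intermediate landings.
Horizontal run for 7177 mm of rise at 1:12 is 7177 × 12 = 86124 mm.
7 intermediate landings contribute 7 × 2000 = 14000 mm.
Top and bottom landings: 2 × 2100 = 4200 mm.
Total = 86124 + 14000 + 4200 = 104324 mm.

104324 mm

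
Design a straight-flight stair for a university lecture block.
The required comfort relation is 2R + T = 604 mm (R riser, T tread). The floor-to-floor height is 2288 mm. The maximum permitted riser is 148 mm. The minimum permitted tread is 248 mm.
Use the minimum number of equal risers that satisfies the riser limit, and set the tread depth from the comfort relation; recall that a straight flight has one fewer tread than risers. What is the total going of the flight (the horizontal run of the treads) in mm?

4770 mm

2288 / 148 = 15.459 → round up to 16 risers.
Each riser is 2288/16 = 143 mm (≤ 148 mm).
Tread T = 604 − 2 × 143 = 318 mm (≥ 248 mm).
Treads = 16 − 1 = 15; going = 15 × 318 = 4770 mm.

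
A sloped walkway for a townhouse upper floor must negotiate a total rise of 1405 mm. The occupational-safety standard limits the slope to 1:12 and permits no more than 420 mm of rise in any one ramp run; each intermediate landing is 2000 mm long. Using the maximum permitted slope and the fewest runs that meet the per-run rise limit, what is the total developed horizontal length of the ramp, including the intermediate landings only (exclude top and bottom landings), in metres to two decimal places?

22.86 m

1405 / 420 = 3.35, so 4 ramp runs are needed. That means 3 intermediate landings.
Horizontal run for 1405 mm of rise at 1:12 is 1405 × 12 = 16860 mm.
3 intermediate landings contribute 3 × 2000 = 6000 mm.
Total developed length = 16860 + 6000 = 22860 mm.
= 22.86 m.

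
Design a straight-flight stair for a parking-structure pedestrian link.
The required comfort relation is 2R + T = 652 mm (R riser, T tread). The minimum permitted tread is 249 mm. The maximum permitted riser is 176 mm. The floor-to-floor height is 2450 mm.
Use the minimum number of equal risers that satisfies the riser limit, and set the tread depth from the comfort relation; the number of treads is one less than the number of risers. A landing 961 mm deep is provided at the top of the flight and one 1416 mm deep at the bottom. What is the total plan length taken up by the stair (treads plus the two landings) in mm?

2450 / 176 = 13.92, so 14 risers are needed.
R = 2450 ÷ 14 = 175 mm.
Tread T = 652 − 2 × 175 = 302 mm (≥ 249 mm).
Going = (14 − 1) × 302 = 3926 mm.
Add landings: 3926 + 961 + 1416 = 6303 mm.

6303 mm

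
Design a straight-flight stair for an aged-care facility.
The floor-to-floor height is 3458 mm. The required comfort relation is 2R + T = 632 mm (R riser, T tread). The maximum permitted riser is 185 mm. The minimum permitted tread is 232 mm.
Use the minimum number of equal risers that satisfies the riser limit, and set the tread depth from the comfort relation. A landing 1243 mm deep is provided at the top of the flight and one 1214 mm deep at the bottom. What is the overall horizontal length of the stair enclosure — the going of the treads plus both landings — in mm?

At most 185 each: 3458/185 = 18.69, giving 19 risers.
Each riser is 3458/19 = 182 mm (≤ 185 mm).
T = 632 − 2·182 = 268 mm, which satisfies the 232 mm minimum.
19 risers give 18 treads; going = 18 × 268 = 4824 mm.
Add landings: 4824 + 1243 + 1214 = 7281 mm.

7281 mm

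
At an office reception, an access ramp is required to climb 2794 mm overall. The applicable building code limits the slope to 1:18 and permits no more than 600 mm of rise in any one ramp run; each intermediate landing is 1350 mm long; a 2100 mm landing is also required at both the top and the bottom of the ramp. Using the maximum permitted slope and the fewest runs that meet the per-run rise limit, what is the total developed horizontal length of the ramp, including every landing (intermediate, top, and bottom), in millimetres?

59892 mm

2794 / 600 = 4.66, so 5 ramp runs are needed. That means 4 intermediate landings.
Ramp run (horizontal) at 1:18: 2794 × 18 = 50292 mm.
4 intermediate landings contribute 4 × 1350 = 5400 mm.
Top and bottom landings: 2 × 2100 = 4200 mm.
Total = 50292 + 5400 + 4200 = 59892 mm.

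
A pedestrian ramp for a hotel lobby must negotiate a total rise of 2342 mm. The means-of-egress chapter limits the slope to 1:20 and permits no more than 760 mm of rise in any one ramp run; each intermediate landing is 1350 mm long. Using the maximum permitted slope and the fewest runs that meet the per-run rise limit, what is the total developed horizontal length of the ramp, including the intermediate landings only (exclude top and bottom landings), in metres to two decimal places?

At most 760 each: 2342/760 = 3.08, giving 4 ramp runs. That means 3 intermediate landings.
Horizontal run for 2342 mm of rise at 1:20 is 2342 × 20 = 46840 mm.
Intermediate landings: 3 × 1350 = 4050 mm.
Total developed length = 46840 + 4050 = 50890 mm.
= 50.89 m.

50.89 m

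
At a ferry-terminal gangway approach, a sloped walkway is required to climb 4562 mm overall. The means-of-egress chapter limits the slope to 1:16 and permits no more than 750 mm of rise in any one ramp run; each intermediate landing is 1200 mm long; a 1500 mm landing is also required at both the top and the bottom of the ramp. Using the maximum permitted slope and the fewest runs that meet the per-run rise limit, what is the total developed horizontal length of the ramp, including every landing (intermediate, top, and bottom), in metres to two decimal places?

83.19 m

At most 750 each: 4562/750 = 6.08, giving 7 ramp runs. That means 6 intermediate landings.
Ramp run (horizontal) at 1:16: 4562 × 16 = 72992 mm.
Intermediate landings: 6 × 1200 = 7200 mm.
Top and bottom landings: 2 × 1500 = 3000 mm.
Total = 72992 + 7200 + 3000 = 83192 mm.
= 83.19 m.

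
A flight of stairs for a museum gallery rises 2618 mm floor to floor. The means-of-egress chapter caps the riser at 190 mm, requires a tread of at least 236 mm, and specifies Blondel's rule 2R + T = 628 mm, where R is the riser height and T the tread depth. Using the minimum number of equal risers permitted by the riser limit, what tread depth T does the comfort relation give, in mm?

At most 190 each: 2618/190 = 13.78, giving 14 risers.
Riser R = 2618 / 14 = 187 mm, within the 190 mm limit.
Tread T = 628 − 2 × 187 = 254 mm (≥ 236 mm).

254 mm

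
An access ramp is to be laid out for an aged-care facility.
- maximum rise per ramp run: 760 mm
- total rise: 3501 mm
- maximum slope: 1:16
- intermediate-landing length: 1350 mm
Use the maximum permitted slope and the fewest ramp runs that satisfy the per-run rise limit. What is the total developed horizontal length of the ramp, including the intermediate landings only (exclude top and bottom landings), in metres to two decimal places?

61.42 m

3501 / 760 = 4.61, so 5 ramp runs are needed. That means 4 intermediate landings.
Horizontal run for 3501 mm of rise at 1:16 is 3501 × 16 = 56016 mm.
4 intermediate landings contribute 4 × 1350 = 5400 mm.
Developed length = 56016 + 5400 = 61416 mm.
= 61.42 m.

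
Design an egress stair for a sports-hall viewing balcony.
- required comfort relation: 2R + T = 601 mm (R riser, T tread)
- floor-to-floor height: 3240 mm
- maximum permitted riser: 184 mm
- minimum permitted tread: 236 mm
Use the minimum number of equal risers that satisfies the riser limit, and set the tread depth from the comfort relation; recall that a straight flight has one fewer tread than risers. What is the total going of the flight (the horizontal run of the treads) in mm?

4097 mm

3240 / 184 = 17.61, so 18 risers are needed.
R = 3240 ÷ 18 = 180 mm.
Tread T = 601 − 2 × 180 = 241 mm (≥ 236 mm).
Going = (18 − 1) × 241 = 4097 mm.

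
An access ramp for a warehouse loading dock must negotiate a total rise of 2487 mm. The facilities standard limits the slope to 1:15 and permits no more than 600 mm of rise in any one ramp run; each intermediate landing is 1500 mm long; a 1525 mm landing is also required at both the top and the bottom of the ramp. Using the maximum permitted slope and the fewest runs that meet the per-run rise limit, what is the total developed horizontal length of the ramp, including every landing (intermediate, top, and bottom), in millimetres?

⌈2487/600⌉ = 5 ramp runs. That means 4 intermediate landings.
Ramp run (horizontal) at 1:15: 2487 × 15 = 37305 mm.
Intermediate landings: 4 × 1500 = 6000 mm.
Top and bottom landings: 2 × 1525 = 3050 mm.
Total = 37305 + 6000 + 3050 = 46355 mm.

46355 mm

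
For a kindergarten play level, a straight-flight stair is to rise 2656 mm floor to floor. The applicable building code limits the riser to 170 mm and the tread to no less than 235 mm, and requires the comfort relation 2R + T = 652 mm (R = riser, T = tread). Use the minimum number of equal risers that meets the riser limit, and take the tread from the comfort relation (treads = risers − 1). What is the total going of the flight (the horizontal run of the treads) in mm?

2656 / 170 = 15.624 → round up to 16 risers.
Riser R = 2656 / 16 = 166 mm, within the 170 mm limit.
From 2R + T = 652: T = 652 − 332 = 320 mm.
16 risers give 15 treads; going = 15 × 320 = 4800 mm.

4800 mm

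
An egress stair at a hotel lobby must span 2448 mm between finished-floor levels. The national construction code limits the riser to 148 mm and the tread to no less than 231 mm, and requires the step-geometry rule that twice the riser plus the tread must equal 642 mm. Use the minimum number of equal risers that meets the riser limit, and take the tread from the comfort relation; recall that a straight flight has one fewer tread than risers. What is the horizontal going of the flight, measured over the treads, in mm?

2448 / 148 = 16.54, so 17 risers are needed.
R = 2448 ÷ 17 = 144 mm.
From 2R + T = 642: T = 642 − 288 = 354 mm.
17 risers give 16 treads; going = 16 × 354 = 5664 mm.

5664 mm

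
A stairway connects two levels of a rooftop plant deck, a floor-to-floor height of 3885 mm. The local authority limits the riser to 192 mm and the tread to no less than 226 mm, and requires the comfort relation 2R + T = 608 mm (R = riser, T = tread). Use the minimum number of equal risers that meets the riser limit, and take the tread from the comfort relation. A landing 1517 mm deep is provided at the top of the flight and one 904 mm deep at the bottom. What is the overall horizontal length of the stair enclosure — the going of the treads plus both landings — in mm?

7181 mm

3885 / 192 = 20.23, so 21 risers are needed.
R = 3885 ÷ 21 = 185 mm.
Tread T = 608 − 2 × 185 = 238 mm (≥ 226 mm).
Treads = 21 − 1 = 20; going = 20 × 238 = 4760 mm.
Enclosure = 4760 + 1517 + 904 = 7181 mm.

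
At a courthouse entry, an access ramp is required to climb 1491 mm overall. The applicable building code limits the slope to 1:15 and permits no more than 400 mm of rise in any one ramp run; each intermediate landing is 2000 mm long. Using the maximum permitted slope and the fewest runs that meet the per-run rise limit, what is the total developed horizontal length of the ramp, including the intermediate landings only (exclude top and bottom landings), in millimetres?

28365 mm

⌈1491/400⌉ = 4 ramp runs. That means 3 intermediate landings.
Horizontal run for 1491 mm of rise at 1:15 is 1491 × 15 = 22365 mm.
3 intermediate landings contribute 3 × 2000 = 6000 mm.
Developed length = 22365 + 6000 = 28365 mm.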